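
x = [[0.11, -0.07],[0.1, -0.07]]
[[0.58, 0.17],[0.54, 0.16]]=x @ [[4.16, 1.17],  [-1.71, -0.65]]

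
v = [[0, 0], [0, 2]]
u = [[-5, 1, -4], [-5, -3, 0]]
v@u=[[0, 0, 0], [-10, -6, 0]]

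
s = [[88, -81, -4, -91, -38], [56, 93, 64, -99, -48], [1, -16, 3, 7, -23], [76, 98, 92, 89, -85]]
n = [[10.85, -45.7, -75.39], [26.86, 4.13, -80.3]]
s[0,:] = [88, -81, -4, -91, -38]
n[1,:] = [26.86, 4.13, -80.3]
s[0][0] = 88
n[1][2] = -80.3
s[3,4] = -85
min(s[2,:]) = -23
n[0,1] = -45.7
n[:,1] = [-45.7, 4.13]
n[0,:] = [10.85, -45.7, -75.39]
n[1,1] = 4.13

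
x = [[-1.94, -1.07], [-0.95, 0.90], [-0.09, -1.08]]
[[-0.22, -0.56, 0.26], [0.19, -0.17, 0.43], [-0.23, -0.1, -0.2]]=x@[[-0.00, 0.25, -0.25], [0.21, 0.07, 0.21]]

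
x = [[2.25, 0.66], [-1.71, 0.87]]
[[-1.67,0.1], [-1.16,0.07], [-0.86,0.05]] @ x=[[-3.93, -1.02], [-2.73, -0.70], [-2.02, -0.52]]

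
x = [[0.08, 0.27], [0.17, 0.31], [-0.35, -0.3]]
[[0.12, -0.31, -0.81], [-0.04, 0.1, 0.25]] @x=[[0.24, 0.18], [-0.07, -0.05]]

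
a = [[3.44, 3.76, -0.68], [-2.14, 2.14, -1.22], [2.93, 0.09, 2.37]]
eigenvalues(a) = [(3.35+3.34j), (3.35-3.34j), (1.24+0j)]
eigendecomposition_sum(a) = [[1.68+1.43j, (2.05-1.14j), (-0.18+1.04j)], [(-1.02+1.28j), (0.89+1.5j), -0.77-0.11j], [1.58-0.98j, -0.39-1.94j, (0.79+0.41j)]] + [[1.68-1.43j, 2.05+1.14j, (-0.18-1.04j)], [-1.02-1.28j, (0.89-1.5j), -0.77+0.11j], [1.58+0.98j, (-0.39+1.94j), 0.79-0.41j]] + [[0.09+0.00j, (-0.34+0j), (-0.32-0j)],[(-0.09-0j), (0.36-0j), 0.33+0.00j],[(-0.22-0j), (0.86-0j), (0.8+0j)]]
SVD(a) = [[-0.84, -0.46, -0.28], [0.16, -0.71, 0.69], [-0.51, 0.54, 0.67]] @ diag([5.612115543471896, 4.296677884215777, 1.154910509958321]) @ [[-0.85,-0.51,-0.15],[0.35,-0.74,0.57],[-0.40,0.43,0.81]]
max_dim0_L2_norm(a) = 5.0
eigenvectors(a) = [[(0.66+0j), (0.66-0j), (-0.34+0j)], [(0.02+0.49j), (0.02-0.49j), (0.36+0j)], [(0.17-0.53j), (0.17+0.53j), 0.87+0.00j]]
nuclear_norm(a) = 11.06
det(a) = 27.85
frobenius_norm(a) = 7.16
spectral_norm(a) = 5.61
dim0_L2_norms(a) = [5.0, 4.33, 2.75]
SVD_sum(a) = [[4.0, 2.43, 0.7],[-0.76, -0.46, -0.13],[2.43, 1.48, 0.43]] + [[-0.69, 1.47, -1.13], [-1.06, 2.26, -1.73], [0.81, -1.72, 1.32]] + [[0.13, -0.14, -0.26], [-0.32, 0.34, 0.64], [-0.31, 0.33, 0.62]]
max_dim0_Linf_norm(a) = 3.76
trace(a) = 7.95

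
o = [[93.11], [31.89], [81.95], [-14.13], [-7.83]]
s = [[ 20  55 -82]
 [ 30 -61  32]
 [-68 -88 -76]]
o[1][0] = 31.89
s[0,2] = -82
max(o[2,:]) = 81.95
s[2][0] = -68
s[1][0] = 30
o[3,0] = -14.13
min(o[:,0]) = -14.13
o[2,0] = 81.95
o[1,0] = 31.89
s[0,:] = [20, 55, -82]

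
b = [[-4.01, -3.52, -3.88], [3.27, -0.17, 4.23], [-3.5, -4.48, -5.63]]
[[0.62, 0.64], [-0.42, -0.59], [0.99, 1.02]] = b @ [[0.06,0.05],  [-0.08,-0.04],  [-0.15,-0.18]]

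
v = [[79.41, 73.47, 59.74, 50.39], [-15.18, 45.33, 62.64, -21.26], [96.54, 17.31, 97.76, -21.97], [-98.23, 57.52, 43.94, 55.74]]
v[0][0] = 79.41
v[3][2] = 43.94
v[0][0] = 79.41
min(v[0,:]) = 50.39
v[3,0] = -98.23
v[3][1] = 57.52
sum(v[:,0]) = 62.53999999999998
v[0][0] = 79.41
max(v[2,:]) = 97.76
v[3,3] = 55.74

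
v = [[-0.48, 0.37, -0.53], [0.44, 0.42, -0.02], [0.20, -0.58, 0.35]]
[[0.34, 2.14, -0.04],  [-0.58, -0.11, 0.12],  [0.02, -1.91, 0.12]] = v @ [[-0.93, -2.51, 0.74], [-0.41, 2.36, -0.53], [-0.08, -0.12, -0.96]]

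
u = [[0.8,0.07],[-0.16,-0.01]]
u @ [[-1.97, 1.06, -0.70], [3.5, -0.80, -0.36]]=[[-1.33, 0.79, -0.59], [0.28, -0.16, 0.12]]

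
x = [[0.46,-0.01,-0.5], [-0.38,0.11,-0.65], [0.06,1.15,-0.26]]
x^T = [[0.46,-0.38,0.06], [-0.01,0.11,1.15], [-0.50,-0.65,-0.26]]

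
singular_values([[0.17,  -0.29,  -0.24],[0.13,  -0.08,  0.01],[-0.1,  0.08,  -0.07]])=[0.43, 0.17, 0.03]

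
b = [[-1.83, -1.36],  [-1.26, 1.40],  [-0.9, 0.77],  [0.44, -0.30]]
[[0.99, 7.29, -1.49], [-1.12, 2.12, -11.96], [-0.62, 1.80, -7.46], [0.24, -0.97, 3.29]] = b @ [[0.03, -3.06, 4.29], [-0.77, -1.24, -4.68]]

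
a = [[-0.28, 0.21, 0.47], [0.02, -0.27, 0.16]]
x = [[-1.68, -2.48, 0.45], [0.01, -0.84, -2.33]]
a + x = [[-1.96, -2.27, 0.92], [0.03, -1.11, -2.17]]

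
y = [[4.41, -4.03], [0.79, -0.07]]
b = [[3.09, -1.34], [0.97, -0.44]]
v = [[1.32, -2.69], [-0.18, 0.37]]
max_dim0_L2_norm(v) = 2.72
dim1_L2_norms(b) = [3.37, 1.07]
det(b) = -0.06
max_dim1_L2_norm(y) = 5.97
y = b + v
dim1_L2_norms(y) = [5.97, 0.79]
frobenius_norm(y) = 6.03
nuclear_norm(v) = 3.03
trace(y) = 4.34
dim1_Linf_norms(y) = [4.41, 0.79]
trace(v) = 1.69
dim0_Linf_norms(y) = [4.41, 4.03]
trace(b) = 2.65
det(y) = 2.88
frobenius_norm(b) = 3.53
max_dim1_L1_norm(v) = 4.01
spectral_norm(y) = 6.01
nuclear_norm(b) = 3.55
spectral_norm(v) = 3.02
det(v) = 0.00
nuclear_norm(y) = 6.49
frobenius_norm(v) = 3.02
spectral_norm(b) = 3.53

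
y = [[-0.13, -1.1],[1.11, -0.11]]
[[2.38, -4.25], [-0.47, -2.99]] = y@[[-0.63, -2.28], [-2.09, 4.13]]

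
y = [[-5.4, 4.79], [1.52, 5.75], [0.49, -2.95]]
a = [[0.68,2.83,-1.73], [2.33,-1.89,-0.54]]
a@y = [[-0.22, 24.63], [-15.72, 1.89]]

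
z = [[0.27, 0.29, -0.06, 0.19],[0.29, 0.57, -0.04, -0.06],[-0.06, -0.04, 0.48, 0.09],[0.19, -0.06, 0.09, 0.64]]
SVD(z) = [[-0.57,-0.01,-0.07,-0.82], [-0.69,-0.46,0.32,0.46], [0.07,0.39,0.91,-0.13], [-0.44,0.8,-0.26,0.32]] @ diag([0.7758476779389357, 0.7152975811976953, 0.44478108082736467, 0.024073660036004123]) @ [[-0.57, -0.69, 0.07, -0.44], [-0.01, -0.46, 0.39, 0.8], [-0.07, 0.32, 0.91, -0.26], [-0.82, 0.46, -0.13, 0.32]]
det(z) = 0.01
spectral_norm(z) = 0.78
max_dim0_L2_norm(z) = 0.68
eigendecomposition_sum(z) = [[0.02, -0.01, 0.00, -0.01], [-0.01, 0.01, -0.0, 0.0], [0.0, -0.0, 0.0, -0.0], [-0.01, 0.00, -0.00, 0.00]] + [[0.00, -0.01, -0.03, 0.01], [-0.01, 0.05, 0.13, -0.04], [-0.03, 0.13, 0.37, -0.1], [0.01, -0.04, -0.10, 0.03]] + [[0.25,0.3,-0.03,0.2],[0.3,0.37,-0.04,0.24],[-0.03,-0.04,0.00,-0.03],[0.20,0.24,-0.03,0.15]] + [[0.00, 0.00, -0.00, -0.01], [0.00, 0.15, -0.13, -0.26], [-0.00, -0.13, 0.11, 0.22], [-0.01, -0.26, 0.22, 0.45]]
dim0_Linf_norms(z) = [0.29, 0.57, 0.48, 0.64]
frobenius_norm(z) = 1.15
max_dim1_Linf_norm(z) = 0.64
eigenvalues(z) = [0.02, 0.44, 0.78, 0.72]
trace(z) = 1.96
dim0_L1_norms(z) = [0.81, 0.96, 0.67, 0.98]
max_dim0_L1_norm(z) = 0.98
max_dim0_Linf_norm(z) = 0.64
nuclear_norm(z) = 1.96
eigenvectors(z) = [[0.82, -0.07, -0.57, -0.01], [-0.46, 0.32, -0.69, -0.46], [0.13, 0.91, 0.07, 0.39], [-0.32, -0.26, -0.44, 0.8]]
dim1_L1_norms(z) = [0.81, 0.96, 0.67, 0.98]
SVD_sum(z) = [[0.25, 0.3, -0.03, 0.2], [0.3, 0.37, -0.04, 0.24], [-0.03, -0.04, 0.0, -0.03], [0.20, 0.24, -0.03, 0.15]] + [[0.0, 0.0, -0.00, -0.01], [0.00, 0.15, -0.13, -0.26], [-0.0, -0.13, 0.11, 0.22], [-0.01, -0.26, 0.22, 0.45]] + [[0.00, -0.01, -0.03, 0.01],  [-0.01, 0.05, 0.13, -0.04],  [-0.03, 0.13, 0.37, -0.10],  [0.01, -0.04, -0.1, 0.03]] + [[0.02, -0.01, 0.00, -0.01],  [-0.01, 0.01, -0.0, 0.00],  [0.00, -0.00, 0.0, -0.0],  [-0.01, 0.0, -0.0, 0.00]]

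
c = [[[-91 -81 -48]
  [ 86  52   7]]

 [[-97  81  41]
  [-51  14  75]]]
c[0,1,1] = 52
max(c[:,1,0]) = 86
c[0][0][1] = -81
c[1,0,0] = -97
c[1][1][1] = 14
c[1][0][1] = 81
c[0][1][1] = 52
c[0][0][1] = -81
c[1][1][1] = 14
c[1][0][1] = 81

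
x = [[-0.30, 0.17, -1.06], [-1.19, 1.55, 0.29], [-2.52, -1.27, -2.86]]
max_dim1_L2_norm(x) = 4.02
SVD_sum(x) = [[-0.57, -0.26, -0.67], [-0.05, -0.02, -0.06], [-2.48, -1.14, -2.94]] + [[-0.08, 0.11, 0.02], [-1.11, 1.60, 0.32], [0.04, -0.06, -0.01]] + [[0.34, 0.32, -0.41], [-0.03, -0.02, 0.03], [-0.08, -0.07, 0.09]]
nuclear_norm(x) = 6.74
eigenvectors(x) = [[0.30+0.00j, 0.25-0.33j, (0.25+0.33j)], [0.02+0.00j, (0.78+0j), (0.78-0j)], [0.95+0.00j, -0.38+0.27j, -0.38-0.27j]]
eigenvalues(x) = [(-3.67+0j), (1.03+0.6j), (1.03-0.6j)]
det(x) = -5.23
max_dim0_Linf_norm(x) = 2.86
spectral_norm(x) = 4.12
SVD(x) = [[-0.22, -0.07, -0.97], [-0.02, -1.0, 0.07], [-0.97, 0.04, 0.22]] @ diag([4.118277043955988, 1.9790928173562257, 0.6411597379078978]) @ [[0.62, 0.28, 0.73], [0.56, -0.81, -0.16], [-0.55, -0.51, 0.66]]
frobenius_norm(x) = 4.61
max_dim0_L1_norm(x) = 4.21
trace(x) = -1.61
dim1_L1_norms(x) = [1.53, 3.03, 6.65]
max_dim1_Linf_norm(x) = 2.86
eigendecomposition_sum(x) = [[-0.75+0.00j,(-0.2-0j),(-0.91-0j)],  [(-0.04+0j),-0.01-0.00j,-0.05-0.00j],  [-2.40+0.00j,(-0.63-0j),(-2.91-0j)]] + [[0.23+0.55j, 0.18-0.38j, -0.07-0.17j], [(-0.58+0.97j), 0.78-0.16j, 0.17-0.30j], [-0.06-0.67j, -0.32+0.35j, (0.02+0.2j)]] + [[0.23-0.55j, (0.18+0.38j), -0.07+0.17j], [(-0.58-0.97j), 0.78+0.16j, (0.17+0.3j)], [(-0.06+0.67j), (-0.32-0.35j), (0.02-0.2j)]]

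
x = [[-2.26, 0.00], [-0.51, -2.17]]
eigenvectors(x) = [[0.00, 0.17], [1.00, 0.98]]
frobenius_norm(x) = 3.17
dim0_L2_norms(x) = [2.32, 2.17]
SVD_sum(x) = [[-1.45, -1.08], [-1.37, -1.02]] + [[-0.81, 1.08],[0.86, -1.15]]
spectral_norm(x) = 2.49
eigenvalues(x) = [-2.17, -2.26]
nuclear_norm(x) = 4.46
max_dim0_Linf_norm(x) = 2.26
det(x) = 4.90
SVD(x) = [[-0.73,-0.69], [-0.69,0.73]] @ diag([2.488570161674811, 1.9706898666258486]) @ [[0.80, 0.6],[0.6, -0.8]]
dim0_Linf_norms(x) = [2.26, 2.17]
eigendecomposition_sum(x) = [[-0.0, -0.00], [12.30, -2.17]] + [[-2.26, -0.0],[-12.81, -0.0]]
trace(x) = -4.43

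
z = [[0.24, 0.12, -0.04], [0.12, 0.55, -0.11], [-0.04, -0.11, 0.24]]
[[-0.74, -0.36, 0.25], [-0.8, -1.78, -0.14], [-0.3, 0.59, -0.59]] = z @ [[-2.81,0.19,1.10], [-1.31,-3.06,-1.04], [-2.3,1.08,-2.74]]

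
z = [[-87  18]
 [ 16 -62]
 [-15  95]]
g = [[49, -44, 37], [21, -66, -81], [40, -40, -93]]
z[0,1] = 18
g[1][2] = -81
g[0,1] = -44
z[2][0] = -15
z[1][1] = -62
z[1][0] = 16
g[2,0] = 40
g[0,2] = 37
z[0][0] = -87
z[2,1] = 95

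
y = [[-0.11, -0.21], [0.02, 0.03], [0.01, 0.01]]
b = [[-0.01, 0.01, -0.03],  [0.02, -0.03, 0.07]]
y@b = [[-0.0, 0.01, -0.01],[0.0, -0.00, 0.0],[0.0, -0.0, 0.0]]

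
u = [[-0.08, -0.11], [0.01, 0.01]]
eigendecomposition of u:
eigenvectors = [[-0.99,0.82], [0.13,-0.57]]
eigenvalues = [-0.07, -0.0]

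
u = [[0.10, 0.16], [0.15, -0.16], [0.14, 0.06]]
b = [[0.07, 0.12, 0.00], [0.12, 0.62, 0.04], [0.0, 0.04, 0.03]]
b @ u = [[0.02, -0.01], [0.11, -0.08], [0.01, -0.0]]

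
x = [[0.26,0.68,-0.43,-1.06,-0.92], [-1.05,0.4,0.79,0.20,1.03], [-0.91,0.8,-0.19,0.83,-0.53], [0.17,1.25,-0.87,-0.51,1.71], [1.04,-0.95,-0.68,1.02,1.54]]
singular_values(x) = [2.92, 2.3, 2.04, 1.25, 0.0]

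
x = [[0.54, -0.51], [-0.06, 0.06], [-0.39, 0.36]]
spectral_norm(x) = 0.92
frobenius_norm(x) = 0.92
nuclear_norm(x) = 0.92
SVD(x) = [[-0.81, 0.47], [0.09, -0.48], [0.58, 0.74]] @ diag([0.9168250651470022, 0.005639141618641536]) @ [[-0.73, 0.68], [-0.68, -0.73]]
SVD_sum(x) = [[0.54, -0.51], [-0.06, 0.06], [-0.39, 0.36]] + [[-0.0, -0.00], [0.00, 0.00], [-0.00, -0.0]]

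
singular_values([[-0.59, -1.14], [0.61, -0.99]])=[1.51, 0.85]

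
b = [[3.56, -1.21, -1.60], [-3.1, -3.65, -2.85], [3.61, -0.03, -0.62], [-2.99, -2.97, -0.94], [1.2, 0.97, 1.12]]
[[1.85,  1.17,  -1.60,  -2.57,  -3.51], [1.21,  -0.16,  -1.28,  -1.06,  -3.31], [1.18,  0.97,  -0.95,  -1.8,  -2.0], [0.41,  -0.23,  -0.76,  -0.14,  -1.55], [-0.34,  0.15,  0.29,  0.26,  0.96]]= b@[[0.27, 0.27, -0.24, -0.43, -0.43], [-0.31, -0.20, 0.46, 0.36, 0.74], [-0.32, 0.02, 0.12, 0.38, 0.68]]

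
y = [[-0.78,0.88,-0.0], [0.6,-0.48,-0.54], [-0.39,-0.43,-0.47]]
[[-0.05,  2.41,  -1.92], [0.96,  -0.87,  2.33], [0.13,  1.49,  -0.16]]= y@[[0.77, -2.47, 2.4], [0.63, 0.55, -0.05], [-1.49, -1.62, -1.6]]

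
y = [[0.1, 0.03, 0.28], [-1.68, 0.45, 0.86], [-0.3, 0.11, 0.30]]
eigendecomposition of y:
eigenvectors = [[-0.15+0.20j, (-0.15-0.2j), -0.18+0.00j], [-0.93+0.00j, -0.93-0.00j, (-0.97+0j)], [-0.26+0.09j, (-0.26-0.09j), 0.17+0.00j]]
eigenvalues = [(0.43+0.27j), (0.43-0.27j), (-0.01+0j)]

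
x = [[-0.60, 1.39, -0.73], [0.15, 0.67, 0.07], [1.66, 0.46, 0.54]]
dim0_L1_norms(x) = [2.41, 2.52, 1.34]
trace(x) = 0.61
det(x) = 0.61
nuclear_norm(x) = 3.79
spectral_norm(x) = 1.96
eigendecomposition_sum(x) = [[-0.30+0.40j, (0.69+0.07j), (-0.36-0.04j)], [0.03-0.04j, (-0.07-0.01j), 0.04+0.01j], [0.76+0.00j, (-0.53-0.89j), (0.28+0.48j)]] + [[-0.30-0.40j, (0.69-0.07j), (-0.36+0.04j)],[(0.03+0.04j), (-0.07+0.01j), 0.04-0.01j],[(0.76-0j), (-0.53+0.89j), 0.28-0.48j]] + [[0.00+0.00j,0.02-0.00j,-0.00-0.00j], [0.08+0.00j,0.81-0.00j,(-0.01-0j)], [(0.15+0j),1.52-0.00j,-0.01-0.00j]]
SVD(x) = [[-0.6, -0.73, 0.32], [0.00, -0.41, -0.91], [0.8, -0.55, 0.24]] @ diag([1.9553523206443786, 1.6432700618103488, 0.19068509671302322]) @ [[0.86, -0.24, 0.45], [-0.32, -0.94, 0.13], [0.39, -0.25, -0.89]]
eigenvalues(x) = [(-0.1+0.87j), (-0.1-0.87j), (0.8+0j)]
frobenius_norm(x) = 2.56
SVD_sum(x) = [[-1.01, 0.28, -0.52],[0.00, -0.00, 0.00],[1.35, -0.37, 0.7]] + [[0.39, 1.12, -0.15], [0.22, 0.63, -0.08], [0.29, 0.85, -0.11]] + [[0.02,-0.02,-0.05], [-0.07,0.04,0.15], [0.02,-0.01,-0.04]]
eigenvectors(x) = [[(-0.33+0.45j), (-0.33-0.45j), (-0.01+0j)], [(0.04-0.04j), 0.04+0.04j, -0.47+0.00j], [0.83+0.00j, 0.83-0.00j, -0.88+0.00j]]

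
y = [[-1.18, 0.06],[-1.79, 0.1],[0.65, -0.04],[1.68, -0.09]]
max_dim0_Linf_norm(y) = 1.79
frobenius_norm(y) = 2.80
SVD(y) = [[-0.42, 0.62], [-0.64, -0.36], [0.23, 0.67], [0.60, -0.21]] @ diag([2.804398730470547, 0.006910899737726267]) @ [[1.00, -0.05], [-0.05, -1.0]]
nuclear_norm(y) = 2.81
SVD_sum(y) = [[-1.18, 0.06], [-1.79, 0.1], [0.65, -0.04], [1.68, -0.09]] + [[-0.00,-0.00], [0.00,0.00], [-0.00,-0.0], [0.0,0.0]]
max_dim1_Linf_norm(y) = 1.79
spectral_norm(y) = 2.80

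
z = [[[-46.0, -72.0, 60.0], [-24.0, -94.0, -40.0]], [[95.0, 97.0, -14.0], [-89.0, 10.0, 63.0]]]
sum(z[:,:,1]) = -59.0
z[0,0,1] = -72.0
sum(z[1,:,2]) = 49.0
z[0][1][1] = -94.0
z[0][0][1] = -72.0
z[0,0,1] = -72.0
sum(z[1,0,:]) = 178.0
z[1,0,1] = 97.0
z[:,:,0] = [[-46.0, -24.0], [95.0, -89.0]]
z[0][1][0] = -24.0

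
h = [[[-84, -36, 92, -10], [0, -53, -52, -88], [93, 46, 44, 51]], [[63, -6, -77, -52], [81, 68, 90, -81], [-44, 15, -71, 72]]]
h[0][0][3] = -10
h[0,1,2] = -52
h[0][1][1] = -53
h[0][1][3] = -88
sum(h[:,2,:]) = 206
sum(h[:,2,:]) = 206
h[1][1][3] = -81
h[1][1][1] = 68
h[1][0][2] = -77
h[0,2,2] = 44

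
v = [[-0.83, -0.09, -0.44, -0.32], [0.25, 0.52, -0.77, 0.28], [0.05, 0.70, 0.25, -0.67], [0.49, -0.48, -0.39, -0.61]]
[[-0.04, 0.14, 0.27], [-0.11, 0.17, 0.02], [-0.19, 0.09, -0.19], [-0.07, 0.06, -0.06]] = v @[[-0.04, -0.04, -0.26], [-0.15, 0.11, -0.12], [0.08, -0.19, -0.16], [0.15, -0.09, 0.08]]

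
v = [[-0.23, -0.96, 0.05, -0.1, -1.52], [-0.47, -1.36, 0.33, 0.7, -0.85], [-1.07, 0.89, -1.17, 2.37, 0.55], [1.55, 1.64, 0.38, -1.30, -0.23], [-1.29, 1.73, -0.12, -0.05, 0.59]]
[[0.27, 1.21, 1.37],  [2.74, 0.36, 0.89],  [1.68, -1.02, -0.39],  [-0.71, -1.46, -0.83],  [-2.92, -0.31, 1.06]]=v @ [[1.45, -0.72, -1.09], [-0.23, -0.78, 0.06], [2.57, -1.31, 0.28], [2.80, -1.07, -0.37], [-0.35, -0.17, -0.74]]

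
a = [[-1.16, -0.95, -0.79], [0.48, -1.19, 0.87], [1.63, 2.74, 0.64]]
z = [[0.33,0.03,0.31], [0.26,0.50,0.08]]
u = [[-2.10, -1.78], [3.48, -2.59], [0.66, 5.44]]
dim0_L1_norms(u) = [6.24, 9.81]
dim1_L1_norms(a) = [2.9, 2.54, 5.01]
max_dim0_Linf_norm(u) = 5.44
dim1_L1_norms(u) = [3.88, 6.07, 6.1]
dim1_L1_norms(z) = [0.67, 0.84]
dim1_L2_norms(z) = [0.45, 0.57]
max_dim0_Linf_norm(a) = 2.74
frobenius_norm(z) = 0.73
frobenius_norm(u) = 7.51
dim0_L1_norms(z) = [0.59, 0.53, 0.39]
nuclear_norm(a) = 5.25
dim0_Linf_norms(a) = [1.63, 2.74, 0.87]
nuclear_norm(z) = 0.99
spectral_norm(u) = 6.29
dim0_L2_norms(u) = [4.12, 6.28]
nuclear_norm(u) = 10.40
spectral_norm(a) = 3.65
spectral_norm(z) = 0.64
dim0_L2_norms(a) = [2.06, 3.13, 1.34]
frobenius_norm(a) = 3.98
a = u @ z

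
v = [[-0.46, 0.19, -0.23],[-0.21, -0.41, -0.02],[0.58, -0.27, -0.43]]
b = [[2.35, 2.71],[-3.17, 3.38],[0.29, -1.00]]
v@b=[[-1.75, -0.37], [0.8, -1.93], [2.09, 1.09]]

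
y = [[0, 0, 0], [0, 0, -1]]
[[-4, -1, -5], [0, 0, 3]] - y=[[-4, -1, -5], [0, 0, 4]]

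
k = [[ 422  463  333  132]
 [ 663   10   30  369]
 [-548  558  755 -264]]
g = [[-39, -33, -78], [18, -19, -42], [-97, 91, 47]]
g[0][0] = -39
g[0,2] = -78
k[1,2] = 30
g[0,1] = -33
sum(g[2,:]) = 41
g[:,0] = [-39, 18, -97]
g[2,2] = 47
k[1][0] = 663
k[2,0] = -548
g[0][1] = -33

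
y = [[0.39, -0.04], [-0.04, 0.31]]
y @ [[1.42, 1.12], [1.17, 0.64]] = [[0.51, 0.41],[0.31, 0.15]]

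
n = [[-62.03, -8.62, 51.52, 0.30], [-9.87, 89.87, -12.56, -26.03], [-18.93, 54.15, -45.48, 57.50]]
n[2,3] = 57.5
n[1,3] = -26.03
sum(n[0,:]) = -18.830000000000002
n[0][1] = -8.62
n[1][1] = 89.87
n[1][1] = 89.87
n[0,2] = 51.52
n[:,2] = [51.52, -12.56, -45.48]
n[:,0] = [-62.03, -9.87, -18.93]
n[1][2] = -12.56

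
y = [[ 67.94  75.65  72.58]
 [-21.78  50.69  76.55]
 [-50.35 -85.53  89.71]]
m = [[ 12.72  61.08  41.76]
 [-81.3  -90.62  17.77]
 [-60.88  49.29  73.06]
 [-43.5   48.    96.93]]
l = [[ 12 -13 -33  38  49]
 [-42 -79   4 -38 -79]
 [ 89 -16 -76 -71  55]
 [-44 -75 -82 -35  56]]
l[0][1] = -13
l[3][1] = -75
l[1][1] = -79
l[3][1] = -75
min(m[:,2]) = 17.77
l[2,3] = -71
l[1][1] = -79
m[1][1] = -90.62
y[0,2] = 72.58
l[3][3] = -35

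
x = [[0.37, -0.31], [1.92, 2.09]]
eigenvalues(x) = [0.85, 1.61]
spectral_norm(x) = 2.84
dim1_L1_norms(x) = [0.68, 4.01]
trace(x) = 2.46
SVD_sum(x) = [[0.02, 0.02], [1.92, 2.09]] + [[0.35, -0.33], [-0.0, 0.0]]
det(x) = 1.37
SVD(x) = [[-0.01, -1.00], [-1.0, 0.01]] @ diag([2.838133082287932, 0.4821831677099502]) @ [[-0.68,-0.74], [-0.74,0.68]]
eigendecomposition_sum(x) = [[1.39, 0.35], [-2.15, -0.54]] + [[-1.02, -0.66],[4.07, 2.63]]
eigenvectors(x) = [[-0.54, 0.24], [0.84, -0.97]]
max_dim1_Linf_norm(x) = 2.09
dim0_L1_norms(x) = [2.29, 2.4]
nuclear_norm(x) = 3.32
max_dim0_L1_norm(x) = 2.4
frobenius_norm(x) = 2.88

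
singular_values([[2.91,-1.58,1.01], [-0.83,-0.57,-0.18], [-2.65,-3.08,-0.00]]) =[4.35, 3.26, 0.09]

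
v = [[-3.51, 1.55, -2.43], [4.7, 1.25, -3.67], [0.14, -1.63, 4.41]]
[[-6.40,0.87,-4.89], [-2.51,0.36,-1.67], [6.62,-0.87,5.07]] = v @[[0.60, -0.07, 0.52], [-1.06, 0.23, -0.47], [1.09, -0.11, 0.96]]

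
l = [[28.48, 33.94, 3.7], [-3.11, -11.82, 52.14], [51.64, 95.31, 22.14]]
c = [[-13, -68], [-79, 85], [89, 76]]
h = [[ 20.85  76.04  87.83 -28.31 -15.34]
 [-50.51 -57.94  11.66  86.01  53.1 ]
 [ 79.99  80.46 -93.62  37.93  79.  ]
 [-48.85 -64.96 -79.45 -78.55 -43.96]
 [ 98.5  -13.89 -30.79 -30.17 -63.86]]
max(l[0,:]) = 33.94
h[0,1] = 76.04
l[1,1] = -11.82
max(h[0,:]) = 87.83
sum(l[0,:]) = 66.12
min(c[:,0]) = -79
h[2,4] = 79.0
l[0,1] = 33.94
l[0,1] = 33.94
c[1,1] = 85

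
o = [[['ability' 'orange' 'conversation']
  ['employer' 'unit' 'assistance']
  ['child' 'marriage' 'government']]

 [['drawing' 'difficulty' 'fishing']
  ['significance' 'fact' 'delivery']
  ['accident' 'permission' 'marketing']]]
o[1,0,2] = 'fishing'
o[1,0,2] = 'fishing'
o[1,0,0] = 'drawing'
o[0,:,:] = [['ability', 'orange', 'conversation'], ['employer', 'unit', 'assistance'], ['child', 'marriage', 'government']]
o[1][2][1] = 'permission'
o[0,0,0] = 'ability'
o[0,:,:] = [['ability', 'orange', 'conversation'], ['employer', 'unit', 'assistance'], ['child', 'marriage', 'government']]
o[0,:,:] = [['ability', 'orange', 'conversation'], ['employer', 'unit', 'assistance'], ['child', 'marriage', 'government']]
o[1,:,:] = [['drawing', 'difficulty', 'fishing'], ['significance', 'fact', 'delivery'], ['accident', 'permission', 'marketing']]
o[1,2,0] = 'accident'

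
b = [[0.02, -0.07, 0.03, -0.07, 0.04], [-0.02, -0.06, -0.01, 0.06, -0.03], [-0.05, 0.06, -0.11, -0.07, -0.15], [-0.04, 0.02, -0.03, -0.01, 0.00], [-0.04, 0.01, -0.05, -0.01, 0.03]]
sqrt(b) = [[0.13+0.09j, (-0.09+0.14j), 0.04-0.05j, (-0.25+0.14j), (0.1-0.09j)], [-0.04+0.04j, (0.03+0.24j), (-0.01+0.02j), (0.09-0.13j), (-0.04+0.06j)], [(0.01+0.11j), (0.03-0.12j), (0.05+0.32j), (0.08+0.07j), -0.23+0.28j], [(-0.07+0.07j), (0.04-0.03j), -0.04+0.05j, 0.11+0.15j, 0.02+0.00j], [(-0.06+0.05j), -0j, -0.06+0.08j, 0.01+0.05j, 0.21+0.06j]]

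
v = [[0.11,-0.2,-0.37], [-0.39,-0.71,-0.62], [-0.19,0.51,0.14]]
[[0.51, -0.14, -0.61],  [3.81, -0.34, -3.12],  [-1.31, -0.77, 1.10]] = v @ [[-2.84,1.16,1.92], [-3.55,-1.49,2.67], [-0.3,1.52,0.77]]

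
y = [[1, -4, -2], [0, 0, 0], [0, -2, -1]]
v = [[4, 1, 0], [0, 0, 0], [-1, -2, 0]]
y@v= [[6, 5, 0], [0, 0, 0], [1, 2, 0]]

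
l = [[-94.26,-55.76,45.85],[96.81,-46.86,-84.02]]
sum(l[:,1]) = -102.62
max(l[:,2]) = 45.85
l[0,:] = [-94.26, -55.76, 45.85]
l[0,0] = -94.26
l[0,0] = -94.26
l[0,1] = -55.76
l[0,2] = 45.85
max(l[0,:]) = 45.85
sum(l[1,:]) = -34.06999999999999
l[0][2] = 45.85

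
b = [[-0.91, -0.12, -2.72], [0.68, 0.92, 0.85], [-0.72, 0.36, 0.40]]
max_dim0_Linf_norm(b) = 2.72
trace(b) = 0.41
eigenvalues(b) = [-1.88, 0.99, 1.3]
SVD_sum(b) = [[-0.98, -0.44, -2.64], [0.40, 0.18, 1.08], [0.06, 0.03, 0.17]] + [[0.19, 0.15, -0.10], [0.52, 0.41, -0.26], [-0.34, -0.27, 0.17]] + [[-0.13, 0.17, 0.02], [-0.24, 0.33, 0.03], [-0.44, 0.6, 0.06]]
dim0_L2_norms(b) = [1.34, 1.0, 2.88]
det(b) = -2.42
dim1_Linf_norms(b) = [2.72, 0.92, 0.72]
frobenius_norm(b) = 3.33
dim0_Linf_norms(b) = [0.91, 0.92, 2.72]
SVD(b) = [[-0.92, -0.29, 0.24], [0.38, -0.80, 0.47], [0.06, 0.52, 0.85]] @ diag([3.0841555179525946, 0.8928702112600154, 0.8780475652987494]) @ [[0.34, 0.16, 0.93],[-0.73, -0.57, 0.37],[-0.59, 0.80, 0.08]]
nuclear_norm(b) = 4.86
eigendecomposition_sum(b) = [[-1.25, 0.15, -1.55], [0.45, -0.05, 0.55], [-0.47, 0.05, -0.58]] + [[0.3, 1.18, 0.33],[0.24, 0.94, 0.26],[-0.22, -0.86, -0.24]] + [[0.05, -1.44, -1.5],[-0.00, 0.04, 0.04],[-0.04, 1.17, 1.22]]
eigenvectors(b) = [[0.89, -0.68, -0.78],  [-0.32, -0.54, 0.02],  [0.33, 0.5, 0.63]]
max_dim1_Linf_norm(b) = 2.72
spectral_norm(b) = 3.08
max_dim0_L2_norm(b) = 2.88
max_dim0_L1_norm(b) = 3.97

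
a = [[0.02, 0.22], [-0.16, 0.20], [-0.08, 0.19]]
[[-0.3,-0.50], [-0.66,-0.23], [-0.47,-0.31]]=a@[[2.16,-1.26], [-1.56,-2.17]]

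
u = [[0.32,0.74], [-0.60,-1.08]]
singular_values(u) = [1.47, 0.07]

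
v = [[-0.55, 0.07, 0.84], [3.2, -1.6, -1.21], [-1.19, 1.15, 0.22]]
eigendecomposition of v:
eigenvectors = [[-0.05+0.26j, (-0.05-0.26j), (0.57+0j)], [0.80+0.00j, (0.8-0j), 0.63+0.00j], [(-0.46-0.26j), (-0.46+0.26j), (0.53+0j)]]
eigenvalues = [(-1.11+1.41j), (-1.11-1.41j), (0.3+0j)]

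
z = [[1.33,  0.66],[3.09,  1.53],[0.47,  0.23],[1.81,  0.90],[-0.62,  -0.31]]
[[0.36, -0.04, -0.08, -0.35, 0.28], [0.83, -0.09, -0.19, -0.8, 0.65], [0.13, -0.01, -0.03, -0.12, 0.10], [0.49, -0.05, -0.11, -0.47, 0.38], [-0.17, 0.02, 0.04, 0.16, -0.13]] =z@[[0.12, 0.1, -0.19, -0.25, 0.31], [0.3, -0.26, 0.26, -0.02, -0.2]]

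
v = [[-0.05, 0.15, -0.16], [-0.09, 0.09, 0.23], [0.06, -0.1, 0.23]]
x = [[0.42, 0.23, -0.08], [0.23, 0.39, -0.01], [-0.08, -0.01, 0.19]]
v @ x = [[0.03, 0.05, -0.03],[-0.04, 0.01, 0.05],[-0.02, -0.03, 0.04]]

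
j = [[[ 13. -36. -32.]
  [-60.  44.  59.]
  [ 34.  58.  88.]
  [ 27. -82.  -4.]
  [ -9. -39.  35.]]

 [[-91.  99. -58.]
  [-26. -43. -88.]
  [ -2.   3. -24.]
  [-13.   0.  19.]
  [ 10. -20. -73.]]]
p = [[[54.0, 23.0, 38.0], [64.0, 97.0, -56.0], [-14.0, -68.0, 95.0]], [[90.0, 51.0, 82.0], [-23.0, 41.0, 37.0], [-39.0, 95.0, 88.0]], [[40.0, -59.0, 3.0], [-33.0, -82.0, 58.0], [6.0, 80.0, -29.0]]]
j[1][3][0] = -13.0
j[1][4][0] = 10.0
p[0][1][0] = 64.0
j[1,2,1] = 3.0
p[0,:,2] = [38.0, -56.0, 95.0]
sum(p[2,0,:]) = -16.0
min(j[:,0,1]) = -36.0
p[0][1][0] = 64.0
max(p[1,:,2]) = 88.0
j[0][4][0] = -9.0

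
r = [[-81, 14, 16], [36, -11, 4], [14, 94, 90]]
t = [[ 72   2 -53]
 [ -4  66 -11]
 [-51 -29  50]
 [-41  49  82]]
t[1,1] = 66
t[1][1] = 66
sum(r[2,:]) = 198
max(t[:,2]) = 82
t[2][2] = 50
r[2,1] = 94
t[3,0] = -41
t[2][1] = -29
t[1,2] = -11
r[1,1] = -11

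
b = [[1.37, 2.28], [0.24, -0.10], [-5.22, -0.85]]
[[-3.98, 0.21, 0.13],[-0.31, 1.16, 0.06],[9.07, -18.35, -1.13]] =b @ [[-1.61, 3.88, 0.23], [-0.78, -2.24, -0.08]]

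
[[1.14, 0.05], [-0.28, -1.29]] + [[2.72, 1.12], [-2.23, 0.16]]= [[3.86,1.17],[-2.51,-1.13]]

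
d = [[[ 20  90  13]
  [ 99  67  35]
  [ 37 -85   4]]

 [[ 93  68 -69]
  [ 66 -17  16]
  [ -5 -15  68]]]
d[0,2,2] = 4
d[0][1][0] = 99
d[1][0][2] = -69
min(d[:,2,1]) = -85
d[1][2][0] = -5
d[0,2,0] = 37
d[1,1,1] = -17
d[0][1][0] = 99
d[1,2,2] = 68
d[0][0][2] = 13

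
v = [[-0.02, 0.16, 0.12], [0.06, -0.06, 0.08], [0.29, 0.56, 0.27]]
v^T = [[-0.02,0.06,0.29], [0.16,-0.06,0.56], [0.12,0.08,0.27]]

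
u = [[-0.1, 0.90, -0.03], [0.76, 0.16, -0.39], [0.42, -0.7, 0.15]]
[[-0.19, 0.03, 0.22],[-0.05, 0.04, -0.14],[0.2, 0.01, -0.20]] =u @[[0.08, 0.08, -0.15], [-0.20, 0.05, 0.23], [0.2, 0.08, 0.17]]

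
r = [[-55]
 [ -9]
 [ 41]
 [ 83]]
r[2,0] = 41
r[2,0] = 41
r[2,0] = 41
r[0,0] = -55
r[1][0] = -9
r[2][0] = 41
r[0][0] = -55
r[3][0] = 83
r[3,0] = 83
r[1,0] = -9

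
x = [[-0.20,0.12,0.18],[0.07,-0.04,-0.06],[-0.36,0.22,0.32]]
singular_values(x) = [0.61, 0.0, 0.0]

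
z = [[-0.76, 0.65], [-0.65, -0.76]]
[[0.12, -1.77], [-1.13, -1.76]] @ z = [[1.06,  1.42], [2.0,  0.6]]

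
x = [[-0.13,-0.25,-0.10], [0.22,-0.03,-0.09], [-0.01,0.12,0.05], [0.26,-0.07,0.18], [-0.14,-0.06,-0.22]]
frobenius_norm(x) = 0.58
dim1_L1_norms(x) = [0.48, 0.34, 0.18, 0.51, 0.42]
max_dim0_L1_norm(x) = 0.76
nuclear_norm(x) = 0.96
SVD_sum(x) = [[-0.17, -0.06, -0.13], [0.09, 0.03, 0.06], [0.04, 0.01, 0.03], [0.22, 0.07, 0.17], [-0.19, -0.06, -0.15]] + [[0.08, -0.15, -0.04], [0.07, -0.13, -0.04], [-0.06, 0.1, 0.03], [0.06, -0.12, -0.03], [0.02, -0.03, -0.01]] + [[-0.04, -0.04, 0.07], [0.07, 0.07, -0.12], [0.01, 0.01, -0.01], [-0.03, -0.03, 0.05], [0.04, 0.04, -0.06]]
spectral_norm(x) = 0.46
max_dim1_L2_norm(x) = 0.32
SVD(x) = [[-0.48, 0.6, 0.45], [0.24, 0.5, -0.74], [0.11, -0.40, -0.06], [0.63, 0.46, 0.29], [-0.55, 0.14, -0.40]] @ diag([0.4584563787102068, 0.2967049515455445, 0.20514365831845624]) @ [[0.77, 0.25, 0.58], [0.46, -0.85, -0.24], [-0.43, -0.46, 0.78]]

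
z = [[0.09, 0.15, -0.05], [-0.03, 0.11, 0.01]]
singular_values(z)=[0.2, 0.08]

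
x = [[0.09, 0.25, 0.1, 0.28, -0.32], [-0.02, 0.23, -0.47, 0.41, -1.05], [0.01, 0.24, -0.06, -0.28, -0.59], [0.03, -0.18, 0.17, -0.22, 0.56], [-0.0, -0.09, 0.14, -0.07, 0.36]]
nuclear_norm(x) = 2.46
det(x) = 0.00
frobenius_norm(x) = 1.70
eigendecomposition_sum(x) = [[-0.00+0.01j, 0.05-0.07j, (0.04+0.13j), -0.08-0.11j, -0.06+0.30j], [(-0.01-0.01j), (0.11+0.1j), (-0.24+0.06j), (0.2-0.13j), -0.52-0.13j], [-0.01+0.01j, (0.14-0.08j), (-0.01+0.27j), (-0.07-0.25j), (-0.3+0.5j)], [0.01+0.00j, (-0.08-0.02j), 0.10-0.08j, (-0.07+0.1j), 0.27-0.05j], [0.00+0.00j, (-0.05-0.02j), 0.07-0.05j, -0.04+0.07j, (0.18-0.03j)]] + [[(-0-0.01j), (0.05+0.07j), 0.04-0.13j, (-0.08+0.11j), (-0.06-0.3j)], [(-0.01+0.01j), (0.11-0.1j), -0.24-0.06j, (0.2+0.13j), -0.52+0.13j], [(-0.01-0.01j), (0.14+0.08j), -0.01-0.27j, -0.07+0.25j, (-0.3-0.5j)], [(0.01-0j), (-0.08+0.02j), 0.10+0.08j, (-0.07-0.1j), 0.27+0.05j], [0.00-0.00j, -0.05+0.02j, (0.07+0.05j), -0.04-0.07j, (0.18+0.03j)]] + [[(-0.02-0j), 0.07-0.00j, 0.05-0.00j, 0.20+0.00j, -0.04-0.00j],[(-0-0j), 0.00-0.00j, -0j, 0.01+0.00j, (-0-0j)],[0.02+0.00j, -0.05+0.00j, -0.04+0.00j, -0.16-0.00j, 0.03+0.00j],[(0.01+0j), -0.03+0.00j, (-0.02+0j), -0.10-0.00j, 0.02+0.00j],[(-0-0j), (0.01-0j), (0.01-0j), 0.03+0.00j, -0.01-0.00j]] + [[0.12-0.00j, (0.08-0j), (-0.03-0j), 0.24-0.00j, -0.17-0.00j], [-0j, 0.00-0.00j, -0.00-0.00j, -0j, (-0-0j)], [0.01-0.00j, (0.01-0j), -0.00-0.00j, 0.03-0.00j, (-0.02-0j)], [0.01-0.00j, -0j, (-0-0j), 0.01-0.00j, (-0.01-0j)], [(-0+0j), (-0+0j), 0.00+0.00j, -0.01+0.00j, 0.01+0.00j]] + [[-0.00-0.00j, -0.00+0.00j, (-0+0j), -0.00-0.00j, (-0+0j)], [(-0-0j), -0.00+0.00j, -0.00+0.00j, (-0-0j), -0.00+0.00j], [0j, -0j, 0.00-0.00j, 0j, -0j], [0j, -0j, -0j, 0j, -0j], [(-0-0j), (-0+0j), -0.00+0.00j, -0.00-0.00j, (-0+0j)]]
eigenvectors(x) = [[0.31-0.12j, (0.31+0.12j), (0.73+0j), 0.99+0.00j, 0.01+0.00j], [0.17+0.56j, (0.17-0.56j), (0.04+0j), (0.02+0j), 0.76+0.00j], [(0.64+0j), (0.64-0j), (-0.56+0j), (0.11+0j), -0.53+0.00j], [(-0.2-0.23j), -0.20+0.23j, (-0.37+0j), (0.06+0j), -0.05+0.00j], [(-0.13-0.15j), -0.13+0.15j, 0.11+0.00j, (-0.04+0j), 0.38+0.00j]]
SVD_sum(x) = [[-0.0,  0.10,  -0.11,  0.10,  -0.34], [-0.0,  0.32,  -0.36,  0.31,  -1.09], [-0.00,  0.14,  -0.16,  0.13,  -0.47], [0.0,  -0.17,  0.19,  -0.16,  0.57], [0.00,  -0.10,  0.12,  -0.10,  0.35]] + [[0.00, -0.02, -0.02, 0.13, 0.03], [0.00, -0.02, -0.02, 0.13, 0.03], [-0.01, 0.07, 0.05, -0.42, -0.12], [-0.00, 0.01, 0.01, -0.05, -0.01], [0.00, -0.0, -0.00, 0.02, 0.01]] + [[0.08, 0.17, 0.23, 0.06, -0.01], [-0.03, -0.07, -0.09, -0.02, 0.00], [0.02, 0.03, 0.04, 0.01, -0.0], [-0.01, -0.01, -0.02, -0.0, 0.0], [0.01, 0.02, 0.02, 0.01, -0.00]] + [[0.01, -0.0, -0.0, -0.00, 0.0],[0.01, -0.0, -0.00, -0.00, 0.0],[0.00, -0.00, -0.00, -0.0, 0.00],[0.04, -0.01, -0.01, -0.00, 0.0],[-0.01, 0.0, 0.0, 0.00, -0.00]] + [[-0.0, -0.00, 0.0, 0.00, -0.0], [-0.00, -0.00, 0.0, 0.0, -0.0], [-0.00, -0.00, 0.00, 0.00, -0.0], [-0.00, -0.00, 0.00, 0.0, -0.0], [-0.0, -0.0, 0.00, 0.0, -0.0]]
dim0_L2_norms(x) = [0.1, 0.46, 0.53, 0.61, 1.41]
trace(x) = 0.40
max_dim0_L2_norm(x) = 1.41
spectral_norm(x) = 1.59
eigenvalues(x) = [(0.21+0.45j), (0.21-0.45j), (-0.16+0j), (0.14+0j), (-0+0j)]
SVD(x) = [[0.25, -0.27, 0.91, 0.21, 0.01], [0.77, -0.27, -0.37, 0.31, 0.31], [0.33, 0.92, 0.17, 0.04, 0.13], [-0.41, 0.11, -0.07, 0.90, 0.12], [-0.25, -0.05, 0.09, -0.23, 0.93]] @ diag([1.5896186401556167, 0.4898203189189818, 0.33445637660769373, 0.04155928873992433, 0.0006258672354429573]) @ [[-0.0, 0.26, -0.29, 0.25, -0.89], [-0.01, 0.15, 0.11, -0.95, -0.26], [0.26, 0.56, 0.76, 0.19, -0.03], [0.96, -0.16, -0.2, -0.06, 0.00], [-0.01, -0.75, 0.53, 0.05, -0.38]]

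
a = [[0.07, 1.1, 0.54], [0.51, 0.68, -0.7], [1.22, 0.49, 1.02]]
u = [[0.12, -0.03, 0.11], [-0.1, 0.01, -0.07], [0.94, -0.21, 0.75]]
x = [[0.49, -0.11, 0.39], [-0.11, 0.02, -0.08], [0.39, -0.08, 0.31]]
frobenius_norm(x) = 0.82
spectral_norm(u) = 1.24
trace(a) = 1.77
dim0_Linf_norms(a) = [1.22, 1.1, 1.02]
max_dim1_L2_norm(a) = 1.66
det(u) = 0.00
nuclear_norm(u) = 1.26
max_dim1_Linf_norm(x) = 0.49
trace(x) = 0.82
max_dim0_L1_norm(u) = 1.16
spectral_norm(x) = 0.82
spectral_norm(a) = 1.88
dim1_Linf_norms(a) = [1.1, 0.7, 1.22]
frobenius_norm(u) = 1.24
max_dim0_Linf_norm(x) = 0.49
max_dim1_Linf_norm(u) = 0.94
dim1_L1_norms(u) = [0.26, 0.18, 1.9]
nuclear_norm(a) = 3.83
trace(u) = 0.88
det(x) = -0.00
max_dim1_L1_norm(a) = 2.73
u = a @ x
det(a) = -1.75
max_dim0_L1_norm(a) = 2.27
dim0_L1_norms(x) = [0.99, 0.21, 0.78]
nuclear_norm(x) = 0.84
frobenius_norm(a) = 2.34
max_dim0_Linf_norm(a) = 1.22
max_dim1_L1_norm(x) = 0.99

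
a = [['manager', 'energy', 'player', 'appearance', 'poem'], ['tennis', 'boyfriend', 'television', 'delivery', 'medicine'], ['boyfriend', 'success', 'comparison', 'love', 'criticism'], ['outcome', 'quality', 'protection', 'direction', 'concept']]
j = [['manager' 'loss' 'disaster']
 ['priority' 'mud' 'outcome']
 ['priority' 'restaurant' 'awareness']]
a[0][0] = 'manager'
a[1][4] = 'medicine'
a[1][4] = 'medicine'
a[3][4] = 'concept'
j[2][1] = 'restaurant'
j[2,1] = 'restaurant'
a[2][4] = 'criticism'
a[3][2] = 'protection'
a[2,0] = 'boyfriend'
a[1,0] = 'tennis'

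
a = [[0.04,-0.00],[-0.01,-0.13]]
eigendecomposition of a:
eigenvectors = [[0.0,1.00], [1.0,-0.06]]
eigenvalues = [-0.13, 0.04]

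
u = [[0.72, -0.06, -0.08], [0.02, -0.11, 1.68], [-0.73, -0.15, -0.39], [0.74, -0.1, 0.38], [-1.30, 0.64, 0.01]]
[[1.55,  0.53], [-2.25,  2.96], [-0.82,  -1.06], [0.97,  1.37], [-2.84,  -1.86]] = u@[[1.96,0.82], [-0.43,-1.27], [-1.39,1.67]]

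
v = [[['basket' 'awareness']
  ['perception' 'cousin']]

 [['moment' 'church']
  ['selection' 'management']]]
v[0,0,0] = 'basket'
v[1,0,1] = 'church'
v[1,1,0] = 'selection'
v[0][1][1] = 'cousin'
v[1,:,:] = [['moment', 'church'], ['selection', 'management']]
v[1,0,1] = 'church'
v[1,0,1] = 'church'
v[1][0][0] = 'moment'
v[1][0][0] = 'moment'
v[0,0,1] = 'awareness'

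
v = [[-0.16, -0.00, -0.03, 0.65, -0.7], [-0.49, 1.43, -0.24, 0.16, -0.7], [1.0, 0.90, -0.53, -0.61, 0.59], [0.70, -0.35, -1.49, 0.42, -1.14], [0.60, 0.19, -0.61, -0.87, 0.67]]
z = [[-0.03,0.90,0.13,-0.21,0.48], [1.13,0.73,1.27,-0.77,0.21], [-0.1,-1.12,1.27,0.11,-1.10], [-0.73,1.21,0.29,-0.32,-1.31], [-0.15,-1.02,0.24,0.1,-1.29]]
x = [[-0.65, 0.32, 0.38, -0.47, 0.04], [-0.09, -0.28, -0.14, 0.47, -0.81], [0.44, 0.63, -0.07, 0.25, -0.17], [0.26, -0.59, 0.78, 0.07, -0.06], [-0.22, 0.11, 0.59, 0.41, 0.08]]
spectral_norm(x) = 1.16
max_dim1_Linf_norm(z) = 1.31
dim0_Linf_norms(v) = [1.0, 1.43, 1.49, 0.87, 1.14]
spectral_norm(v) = 2.25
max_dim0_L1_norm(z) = 4.98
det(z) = 0.18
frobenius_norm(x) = 2.04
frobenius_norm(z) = 3.99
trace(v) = 1.83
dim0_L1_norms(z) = [2.14, 4.98, 3.2, 1.51, 4.39]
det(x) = -0.36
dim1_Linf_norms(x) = [0.65, 0.81, 0.63, 0.78, 0.59]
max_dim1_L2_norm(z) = 2.02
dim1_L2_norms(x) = [0.94, 0.99, 0.83, 1.02, 0.76]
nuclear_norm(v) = 6.62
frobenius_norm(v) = 3.59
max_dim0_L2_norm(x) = 1.06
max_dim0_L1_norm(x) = 1.96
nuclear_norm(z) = 7.34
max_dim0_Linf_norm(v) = 1.49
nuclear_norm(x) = 4.35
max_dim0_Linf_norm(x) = 0.81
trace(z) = 0.36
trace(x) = -0.85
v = z @ x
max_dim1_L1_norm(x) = 1.86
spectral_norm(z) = 2.70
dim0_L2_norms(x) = [0.86, 0.97, 1.06, 0.82, 0.83]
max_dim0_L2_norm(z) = 2.26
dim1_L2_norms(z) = [1.05, 2.01, 2.02, 1.97, 1.67]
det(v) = -0.07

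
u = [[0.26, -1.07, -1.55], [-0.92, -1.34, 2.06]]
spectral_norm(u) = 2.80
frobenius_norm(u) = 3.24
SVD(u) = [[-0.43,0.90],[0.9,0.43]] @ diag([2.798662186138878, 1.6334288989351071]) @ [[-0.34, -0.27, 0.9], [-0.10, -0.94, -0.32]]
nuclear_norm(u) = 4.43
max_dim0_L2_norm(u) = 2.58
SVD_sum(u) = [[0.4, 0.32, -1.08], [-0.85, -0.68, 2.28]] + [[-0.14, -1.39, -0.47], [-0.07, -0.66, -0.22]]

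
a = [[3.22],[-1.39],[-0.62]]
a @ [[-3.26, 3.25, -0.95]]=[[-10.50,10.46,-3.06], [4.53,-4.52,1.32], [2.02,-2.02,0.59]]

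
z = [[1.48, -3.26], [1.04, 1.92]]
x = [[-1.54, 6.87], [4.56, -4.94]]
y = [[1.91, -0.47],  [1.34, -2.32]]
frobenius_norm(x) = 9.73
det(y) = -3.80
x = z @ y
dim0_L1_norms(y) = [3.25, 2.79]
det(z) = 6.23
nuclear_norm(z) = 5.48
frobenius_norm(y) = 3.32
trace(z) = 3.40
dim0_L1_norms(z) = [2.52, 5.18]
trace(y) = -0.41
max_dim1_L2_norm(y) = 2.68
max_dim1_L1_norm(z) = 4.74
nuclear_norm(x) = 11.92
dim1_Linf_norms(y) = [1.91, 2.32]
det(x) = -23.72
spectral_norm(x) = 9.40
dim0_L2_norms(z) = [1.81, 3.78]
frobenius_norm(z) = 4.19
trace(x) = -6.48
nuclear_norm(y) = 4.32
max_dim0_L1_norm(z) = 5.18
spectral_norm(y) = 3.09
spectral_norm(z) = 3.87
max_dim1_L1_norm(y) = 3.66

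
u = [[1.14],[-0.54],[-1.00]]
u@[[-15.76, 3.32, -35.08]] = [[-17.97, 3.78, -39.99], [8.51, -1.79, 18.94], [15.76, -3.32, 35.08]]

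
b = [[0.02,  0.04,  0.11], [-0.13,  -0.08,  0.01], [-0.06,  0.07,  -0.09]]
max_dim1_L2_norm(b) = 0.15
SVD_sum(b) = [[0.07, 0.02, 0.05], [-0.09, -0.03, -0.07], [-0.06, -0.02, -0.04]] + [[-0.02,-0.03,0.04],[-0.03,-0.06,0.07],[0.03,0.05,-0.06]] + [[-0.03, 0.05, 0.02], [-0.01, 0.01, 0.01], [-0.03, 0.04, 0.02]]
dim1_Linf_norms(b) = [0.11, 0.13, 0.09]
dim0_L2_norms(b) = [0.14, 0.11, 0.14]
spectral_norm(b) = 0.17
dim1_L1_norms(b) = [0.17, 0.22, 0.22]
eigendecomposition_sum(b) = [[(0.02+0.05j), 0.03-0.01j, 0.04+0.01j],  [-0.05-0.01j, -0.01+0.03j, -0.03+0.03j],  [(-0.04+0.01j), 0.00+0.03j, (-0.01+0.03j)]] + [[(0.02-0.05j), 0.03+0.01j, (0.04-0.01j)],  [(-0.05+0.01j), (-0.01-0.03j), -0.03-0.03j],  [(-0.04-0.01j), 0.00-0.03j, (-0.01-0.03j)]] + [[(-0.01-0j), (-0.03+0j), 0.03+0.00j], [(-0.03-0j), (-0.06+0j), 0.07+0.00j], [0.02+0.00j, (0.06-0j), -0.07-0.00j]]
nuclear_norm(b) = 0.39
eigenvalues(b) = [(-0+0.12j), (-0-0.12j), (-0.14+0j)]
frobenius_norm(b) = 0.23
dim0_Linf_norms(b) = [0.13, 0.08, 0.11]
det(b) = -0.00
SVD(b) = [[-0.53,0.35,-0.77], [0.7,0.69,-0.17], [0.47,-0.63,-0.61]] @ diag([0.16673273899262323, 0.1407322677665392, 0.0805892210987604]) @ [[-0.78, -0.27, -0.56],[-0.32, -0.61, 0.73],[0.53, -0.75, -0.39]]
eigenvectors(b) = [[-0.64+0.00j, -0.64-0.00j, -0.27+0.00j],  [(0.3-0.52j), 0.30+0.52j, -0.70+0.00j],  [0.04-0.48j, (0.04+0.48j), 0.66+0.00j]]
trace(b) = -0.15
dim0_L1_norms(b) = [0.21, 0.19, 0.21]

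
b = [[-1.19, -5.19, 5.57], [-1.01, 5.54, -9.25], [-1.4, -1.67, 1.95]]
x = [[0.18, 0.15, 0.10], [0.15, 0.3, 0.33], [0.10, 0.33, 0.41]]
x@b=[[-0.51, -0.27, -0.19], [-0.94, 0.33, -1.3], [-1.03, 0.62, -1.70]]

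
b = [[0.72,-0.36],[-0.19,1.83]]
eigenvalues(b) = [0.66, 1.89]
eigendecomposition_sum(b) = [[0.63,0.19], [0.10,0.03]] + [[0.09, -0.55],[-0.29, 1.8]]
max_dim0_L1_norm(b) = 2.19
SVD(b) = [[-0.26, 0.97], [0.97, 0.26]] @ diag([1.8972250581397745, 0.6584353261836201]) @ [[-0.2, 0.98], [0.98, 0.20]]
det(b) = 1.25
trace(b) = 2.55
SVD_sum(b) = [[0.10, -0.48], [-0.36, 1.8]] + [[0.62, 0.12], [0.17, 0.03]]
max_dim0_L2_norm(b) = 1.87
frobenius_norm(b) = 2.01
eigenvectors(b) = [[-0.99, 0.29], [-0.16, -0.96]]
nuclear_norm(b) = 2.56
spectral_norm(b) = 1.90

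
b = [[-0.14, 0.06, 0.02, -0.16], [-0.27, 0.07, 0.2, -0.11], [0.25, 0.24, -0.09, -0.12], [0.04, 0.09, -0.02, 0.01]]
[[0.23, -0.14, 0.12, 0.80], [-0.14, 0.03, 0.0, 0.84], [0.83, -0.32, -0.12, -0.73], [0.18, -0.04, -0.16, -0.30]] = b@ [[0.64,-0.24,0.42,-3.06], [1.58,-0.38,-1.75,-1.81], [-1.23,0.52,0.22,-1.01], [-1.53,1.01,-1.77,-3.12]]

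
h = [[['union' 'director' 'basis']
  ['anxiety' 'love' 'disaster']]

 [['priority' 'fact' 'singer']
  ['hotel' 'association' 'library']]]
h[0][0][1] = 'director'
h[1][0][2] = 'singer'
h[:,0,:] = [['union', 'director', 'basis'], ['priority', 'fact', 'singer']]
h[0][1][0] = 'anxiety'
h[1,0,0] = 'priority'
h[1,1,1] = 'association'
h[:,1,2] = ['disaster', 'library']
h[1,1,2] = 'library'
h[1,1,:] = ['hotel', 'association', 'library']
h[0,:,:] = [['union', 'director', 'basis'], ['anxiety', 'love', 'disaster']]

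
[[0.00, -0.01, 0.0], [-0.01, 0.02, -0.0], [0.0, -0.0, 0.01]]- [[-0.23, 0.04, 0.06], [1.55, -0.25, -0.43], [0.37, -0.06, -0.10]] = [[0.23,-0.05,-0.06], [-1.56,0.27,0.43], [-0.37,0.06,0.11]]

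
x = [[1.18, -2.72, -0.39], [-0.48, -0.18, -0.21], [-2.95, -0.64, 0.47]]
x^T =[[1.18, -0.48, -2.95], [-2.72, -0.18, -0.64], [-0.39, -0.21, 0.47]]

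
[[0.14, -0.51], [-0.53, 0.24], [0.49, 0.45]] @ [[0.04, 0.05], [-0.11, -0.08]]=[[0.06, 0.05], [-0.05, -0.05], [-0.03, -0.01]]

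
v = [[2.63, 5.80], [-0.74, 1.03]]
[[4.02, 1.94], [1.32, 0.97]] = v @ [[-0.50,-0.52],[0.92,0.57]]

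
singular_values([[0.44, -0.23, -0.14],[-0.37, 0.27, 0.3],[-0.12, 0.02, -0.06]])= [0.75, 0.17, 0.0]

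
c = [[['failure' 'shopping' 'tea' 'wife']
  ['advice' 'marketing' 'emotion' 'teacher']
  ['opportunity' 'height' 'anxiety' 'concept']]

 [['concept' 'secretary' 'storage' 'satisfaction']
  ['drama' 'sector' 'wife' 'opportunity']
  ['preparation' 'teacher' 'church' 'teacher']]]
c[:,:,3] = [['wife', 'teacher', 'concept'], ['satisfaction', 'opportunity', 'teacher']]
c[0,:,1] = ['shopping', 'marketing', 'height']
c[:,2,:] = [['opportunity', 'height', 'anxiety', 'concept'], ['preparation', 'teacher', 'church', 'teacher']]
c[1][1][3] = 'opportunity'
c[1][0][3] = 'satisfaction'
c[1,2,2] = 'church'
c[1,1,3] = 'opportunity'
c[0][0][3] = 'wife'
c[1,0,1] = 'secretary'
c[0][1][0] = 'advice'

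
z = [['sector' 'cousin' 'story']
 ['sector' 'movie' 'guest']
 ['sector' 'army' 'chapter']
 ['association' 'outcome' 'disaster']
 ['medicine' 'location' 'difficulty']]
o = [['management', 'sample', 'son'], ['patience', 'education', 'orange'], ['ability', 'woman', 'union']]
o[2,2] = 'union'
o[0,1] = 'sample'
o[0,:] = ['management', 'sample', 'son']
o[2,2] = 'union'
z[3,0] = 'association'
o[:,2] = ['son', 'orange', 'union']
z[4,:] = ['medicine', 'location', 'difficulty']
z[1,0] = 'sector'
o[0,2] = 'son'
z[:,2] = ['story', 'guest', 'chapter', 'disaster', 'difficulty']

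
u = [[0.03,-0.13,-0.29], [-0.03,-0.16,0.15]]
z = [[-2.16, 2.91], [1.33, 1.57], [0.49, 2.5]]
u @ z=[[-0.38, -0.84], [-0.07, 0.04]]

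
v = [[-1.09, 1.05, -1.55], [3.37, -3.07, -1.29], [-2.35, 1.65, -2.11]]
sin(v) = [[1.10, -0.79, -0.52],[0.33, -0.11, -0.82],[1.15, -1.27, -0.46]]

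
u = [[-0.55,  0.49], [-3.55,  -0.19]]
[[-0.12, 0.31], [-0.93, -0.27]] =u@[[0.26, 0.04], [0.04, 0.67]]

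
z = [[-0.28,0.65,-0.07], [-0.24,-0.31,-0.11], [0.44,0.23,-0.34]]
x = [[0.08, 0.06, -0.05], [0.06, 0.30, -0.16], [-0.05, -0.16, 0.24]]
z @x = [[0.02, 0.19, -0.11], [-0.03, -0.09, 0.04], [0.07, 0.15, -0.14]]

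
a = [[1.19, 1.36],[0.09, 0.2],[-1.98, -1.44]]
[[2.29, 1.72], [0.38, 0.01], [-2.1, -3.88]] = a @ [[-0.45, 2.87], [2.08, -1.25]]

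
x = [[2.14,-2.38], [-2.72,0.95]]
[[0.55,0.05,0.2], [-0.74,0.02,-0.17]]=x @ [[0.28, -0.02, 0.05],[0.02, -0.04, -0.04]]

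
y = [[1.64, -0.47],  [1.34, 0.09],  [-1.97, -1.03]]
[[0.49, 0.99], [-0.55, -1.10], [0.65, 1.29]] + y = [[2.13,0.52],[0.79,-1.01],[-1.32,0.26]]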